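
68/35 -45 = -1507/35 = -43.06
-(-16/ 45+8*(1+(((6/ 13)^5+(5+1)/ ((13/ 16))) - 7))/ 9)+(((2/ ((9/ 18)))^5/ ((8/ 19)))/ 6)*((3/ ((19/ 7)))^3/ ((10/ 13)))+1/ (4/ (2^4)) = 714.57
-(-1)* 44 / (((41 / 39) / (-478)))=-820248 / 41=-20006.05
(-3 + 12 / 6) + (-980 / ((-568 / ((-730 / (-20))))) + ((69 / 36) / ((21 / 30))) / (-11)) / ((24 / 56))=4086989 / 28116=145.36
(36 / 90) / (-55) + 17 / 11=1.54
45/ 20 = 9/ 4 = 2.25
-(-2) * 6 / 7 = 12 / 7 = 1.71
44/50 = 22/25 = 0.88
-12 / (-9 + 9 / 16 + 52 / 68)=3264 / 2087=1.56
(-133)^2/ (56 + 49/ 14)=5054/ 17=297.29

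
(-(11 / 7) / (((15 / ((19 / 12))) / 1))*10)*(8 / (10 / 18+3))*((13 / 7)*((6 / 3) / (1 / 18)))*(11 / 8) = -343.09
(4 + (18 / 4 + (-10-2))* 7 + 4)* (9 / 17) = -801 / 34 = -23.56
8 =8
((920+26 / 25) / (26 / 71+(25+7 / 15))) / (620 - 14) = 0.06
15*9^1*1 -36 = 99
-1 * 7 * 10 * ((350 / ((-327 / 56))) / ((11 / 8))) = 10976000 / 3597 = 3051.43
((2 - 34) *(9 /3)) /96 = -1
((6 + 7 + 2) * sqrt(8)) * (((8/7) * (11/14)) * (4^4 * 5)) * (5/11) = 768000 * sqrt(2)/49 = 22165.63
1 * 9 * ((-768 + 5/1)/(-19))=6867/19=361.42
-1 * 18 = -18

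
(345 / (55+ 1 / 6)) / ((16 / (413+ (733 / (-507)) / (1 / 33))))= 31947345 / 223756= 142.78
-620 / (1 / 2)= -1240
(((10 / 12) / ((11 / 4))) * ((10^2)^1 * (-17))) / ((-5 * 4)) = 850 / 33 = 25.76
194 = 194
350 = 350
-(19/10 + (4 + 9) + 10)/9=-83/30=-2.77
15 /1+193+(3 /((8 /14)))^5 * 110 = 224732051 /512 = 438929.79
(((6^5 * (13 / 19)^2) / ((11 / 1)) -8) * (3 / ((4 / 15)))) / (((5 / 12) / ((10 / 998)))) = 173120760 / 1981529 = 87.37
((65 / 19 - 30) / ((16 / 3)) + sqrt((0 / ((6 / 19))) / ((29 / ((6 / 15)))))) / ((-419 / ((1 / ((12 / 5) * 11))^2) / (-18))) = -37875 / 123299968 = -0.00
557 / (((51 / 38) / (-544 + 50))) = -10456004 / 51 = -205019.69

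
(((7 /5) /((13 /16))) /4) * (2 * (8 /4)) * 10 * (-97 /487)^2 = 2107616 /3083197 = 0.68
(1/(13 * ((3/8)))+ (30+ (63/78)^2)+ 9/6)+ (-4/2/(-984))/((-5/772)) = 13321837/415740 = 32.04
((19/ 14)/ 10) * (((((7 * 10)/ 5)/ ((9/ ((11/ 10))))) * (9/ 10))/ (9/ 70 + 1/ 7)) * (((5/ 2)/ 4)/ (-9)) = -77/ 1440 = -0.05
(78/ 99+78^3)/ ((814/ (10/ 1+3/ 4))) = 336695203/ 53724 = 6267.13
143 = 143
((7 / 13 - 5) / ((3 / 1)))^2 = 3364 / 1521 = 2.21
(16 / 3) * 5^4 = 10000 / 3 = 3333.33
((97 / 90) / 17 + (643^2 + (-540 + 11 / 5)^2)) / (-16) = -5375485961 / 122400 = -43917.37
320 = 320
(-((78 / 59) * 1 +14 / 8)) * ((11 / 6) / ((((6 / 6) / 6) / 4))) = -7975 / 59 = -135.17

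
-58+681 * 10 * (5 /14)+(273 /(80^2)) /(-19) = 2374.14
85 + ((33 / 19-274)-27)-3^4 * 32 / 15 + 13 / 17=-623872 / 1615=-386.30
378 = 378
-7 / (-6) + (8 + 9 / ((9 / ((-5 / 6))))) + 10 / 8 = 115 / 12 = 9.58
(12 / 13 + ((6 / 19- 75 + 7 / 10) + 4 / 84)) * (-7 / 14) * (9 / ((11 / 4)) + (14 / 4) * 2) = 427954843 / 1141140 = 375.02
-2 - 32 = -34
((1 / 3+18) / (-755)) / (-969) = 11 / 438957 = 0.00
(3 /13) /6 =1 /26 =0.04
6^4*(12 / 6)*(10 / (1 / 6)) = 155520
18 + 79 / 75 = 1429 / 75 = 19.05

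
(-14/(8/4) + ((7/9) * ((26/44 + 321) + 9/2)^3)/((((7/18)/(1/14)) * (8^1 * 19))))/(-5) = -9228493943/1416184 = -6516.45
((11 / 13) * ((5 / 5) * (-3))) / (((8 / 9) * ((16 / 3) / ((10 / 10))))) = -891 / 1664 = -0.54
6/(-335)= -6/335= -0.02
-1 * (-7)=7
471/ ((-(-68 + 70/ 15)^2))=-4239/ 36100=-0.12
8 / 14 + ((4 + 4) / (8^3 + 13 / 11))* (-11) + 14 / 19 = 853486 / 750785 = 1.14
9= 9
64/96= 2/3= 0.67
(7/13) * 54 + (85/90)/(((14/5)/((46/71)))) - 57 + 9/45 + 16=-11.50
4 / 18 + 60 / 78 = 116 / 117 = 0.99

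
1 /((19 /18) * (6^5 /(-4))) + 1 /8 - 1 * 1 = -3593 /4104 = -0.88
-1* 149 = -149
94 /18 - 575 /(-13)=5786 /117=49.45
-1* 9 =-9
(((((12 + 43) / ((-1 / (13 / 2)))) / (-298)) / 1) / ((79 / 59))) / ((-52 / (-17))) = 55165 / 188336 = 0.29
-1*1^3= -1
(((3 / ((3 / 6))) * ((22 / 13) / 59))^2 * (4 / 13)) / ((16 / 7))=0.00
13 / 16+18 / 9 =45 / 16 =2.81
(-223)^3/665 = -11089567/665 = -16676.04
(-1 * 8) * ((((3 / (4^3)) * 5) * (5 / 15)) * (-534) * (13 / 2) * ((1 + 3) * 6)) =52065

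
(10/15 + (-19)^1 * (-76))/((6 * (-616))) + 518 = 260875/504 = 517.61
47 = 47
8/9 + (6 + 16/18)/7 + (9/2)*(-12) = -3284/63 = -52.13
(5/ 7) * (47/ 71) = 235/ 497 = 0.47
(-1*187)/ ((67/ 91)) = -17017/ 67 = -253.99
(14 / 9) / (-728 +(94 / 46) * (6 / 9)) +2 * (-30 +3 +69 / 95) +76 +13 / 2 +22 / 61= 26420684527 / 871649130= 30.31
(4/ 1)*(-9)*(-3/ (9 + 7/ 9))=243/ 22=11.05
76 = 76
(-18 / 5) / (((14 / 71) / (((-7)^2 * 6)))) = -26838 / 5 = -5367.60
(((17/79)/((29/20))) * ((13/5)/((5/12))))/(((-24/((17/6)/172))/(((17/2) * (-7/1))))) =447083/11821560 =0.04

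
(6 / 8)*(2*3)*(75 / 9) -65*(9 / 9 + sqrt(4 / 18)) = -65*sqrt(2) / 3 -55 / 2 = -58.14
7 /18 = 0.39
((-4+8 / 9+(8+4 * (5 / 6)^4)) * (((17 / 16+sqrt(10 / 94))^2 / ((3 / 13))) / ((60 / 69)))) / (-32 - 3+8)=-208869739 / 134369280 - 238901 * sqrt(235) / 4199040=-2.43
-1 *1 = -1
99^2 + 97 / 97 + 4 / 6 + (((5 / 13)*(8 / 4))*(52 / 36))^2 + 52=9855.90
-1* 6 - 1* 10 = -16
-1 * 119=-119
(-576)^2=331776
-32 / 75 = -0.43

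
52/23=2.26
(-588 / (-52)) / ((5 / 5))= 147 / 13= 11.31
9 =9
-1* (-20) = 20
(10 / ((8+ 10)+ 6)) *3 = 5 / 4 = 1.25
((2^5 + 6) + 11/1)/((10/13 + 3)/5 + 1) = 3185/114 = 27.94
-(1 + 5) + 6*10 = 54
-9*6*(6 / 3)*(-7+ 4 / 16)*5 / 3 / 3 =405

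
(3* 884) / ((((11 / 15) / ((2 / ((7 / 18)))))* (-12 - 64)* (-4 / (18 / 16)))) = 805545 / 11704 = 68.83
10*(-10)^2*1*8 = 8000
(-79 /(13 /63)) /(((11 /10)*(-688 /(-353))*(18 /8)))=-976045 /12298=-79.37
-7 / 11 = -0.64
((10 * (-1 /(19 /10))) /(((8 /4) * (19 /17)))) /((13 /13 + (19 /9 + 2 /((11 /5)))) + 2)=-42075 /107578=-0.39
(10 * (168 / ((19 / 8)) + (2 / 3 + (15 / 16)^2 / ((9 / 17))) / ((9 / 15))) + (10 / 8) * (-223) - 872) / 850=-8855911 / 18604800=-0.48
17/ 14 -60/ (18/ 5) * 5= -3449/ 42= -82.12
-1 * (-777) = 777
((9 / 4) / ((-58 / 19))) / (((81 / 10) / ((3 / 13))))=-0.02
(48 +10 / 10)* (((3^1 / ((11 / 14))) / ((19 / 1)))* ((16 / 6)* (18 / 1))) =98784 / 209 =472.65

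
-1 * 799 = -799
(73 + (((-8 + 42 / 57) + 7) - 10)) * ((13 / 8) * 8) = 15496 / 19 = 815.58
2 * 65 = 130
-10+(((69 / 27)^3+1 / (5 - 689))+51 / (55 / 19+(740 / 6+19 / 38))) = 5675758093 / 800421588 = 7.09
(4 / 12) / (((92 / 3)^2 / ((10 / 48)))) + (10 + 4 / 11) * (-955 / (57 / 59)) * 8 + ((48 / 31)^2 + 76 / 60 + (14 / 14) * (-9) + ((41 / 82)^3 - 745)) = -888000083894327 / 10736753280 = -82706.57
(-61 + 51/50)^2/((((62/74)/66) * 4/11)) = 120798427431/155000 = 779344.69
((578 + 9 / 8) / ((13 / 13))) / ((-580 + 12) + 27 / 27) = -1.02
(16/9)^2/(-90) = -0.04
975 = 975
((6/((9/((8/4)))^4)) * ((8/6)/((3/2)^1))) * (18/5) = 0.05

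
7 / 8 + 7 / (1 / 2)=119 / 8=14.88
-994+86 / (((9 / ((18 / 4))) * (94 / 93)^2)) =-8411077 / 8836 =-951.91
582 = 582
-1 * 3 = -3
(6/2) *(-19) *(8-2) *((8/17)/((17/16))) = -43776/289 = -151.47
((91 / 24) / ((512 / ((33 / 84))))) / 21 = 0.00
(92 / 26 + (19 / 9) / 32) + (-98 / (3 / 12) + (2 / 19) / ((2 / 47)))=-385.92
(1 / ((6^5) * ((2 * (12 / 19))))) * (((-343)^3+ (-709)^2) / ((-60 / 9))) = 126194599 / 207360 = 608.58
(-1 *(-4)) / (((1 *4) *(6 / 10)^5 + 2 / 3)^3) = 823974609375 / 192521646574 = 4.28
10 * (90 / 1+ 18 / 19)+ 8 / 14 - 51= 114253 / 133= 859.05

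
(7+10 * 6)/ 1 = 67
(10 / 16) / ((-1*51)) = -5 / 408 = -0.01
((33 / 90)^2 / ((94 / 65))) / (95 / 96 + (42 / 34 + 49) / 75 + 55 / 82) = 21927620 / 549593043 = 0.04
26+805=831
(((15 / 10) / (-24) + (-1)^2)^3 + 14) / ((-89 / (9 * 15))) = -8197065 / 364544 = -22.49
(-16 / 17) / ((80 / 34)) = -0.40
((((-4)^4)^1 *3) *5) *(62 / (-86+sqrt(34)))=-3412480 / 1227 - 39680 *sqrt(34) / 1227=-2969.72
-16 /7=-2.29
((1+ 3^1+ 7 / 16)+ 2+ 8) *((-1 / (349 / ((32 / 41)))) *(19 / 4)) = -4389 / 28618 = -0.15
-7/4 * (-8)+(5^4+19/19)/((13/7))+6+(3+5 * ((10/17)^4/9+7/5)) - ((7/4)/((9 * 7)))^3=367.14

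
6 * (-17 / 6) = -17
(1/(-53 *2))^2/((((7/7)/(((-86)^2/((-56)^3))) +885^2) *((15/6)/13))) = 1849/3129094454530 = 0.00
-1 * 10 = -10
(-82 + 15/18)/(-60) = 487/360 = 1.35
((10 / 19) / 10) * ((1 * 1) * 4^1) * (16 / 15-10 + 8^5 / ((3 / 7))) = 4586984 / 285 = 16094.68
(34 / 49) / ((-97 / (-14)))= 68 / 679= 0.10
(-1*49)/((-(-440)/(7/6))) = -343/2640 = -0.13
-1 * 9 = -9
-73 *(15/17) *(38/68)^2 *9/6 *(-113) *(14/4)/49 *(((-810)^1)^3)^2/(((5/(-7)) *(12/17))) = -39423928591962591046875/289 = -136414977826860176632.79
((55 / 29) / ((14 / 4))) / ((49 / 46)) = 5060 / 9947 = 0.51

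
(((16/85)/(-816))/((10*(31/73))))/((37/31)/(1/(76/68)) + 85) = -73/116019900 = -0.00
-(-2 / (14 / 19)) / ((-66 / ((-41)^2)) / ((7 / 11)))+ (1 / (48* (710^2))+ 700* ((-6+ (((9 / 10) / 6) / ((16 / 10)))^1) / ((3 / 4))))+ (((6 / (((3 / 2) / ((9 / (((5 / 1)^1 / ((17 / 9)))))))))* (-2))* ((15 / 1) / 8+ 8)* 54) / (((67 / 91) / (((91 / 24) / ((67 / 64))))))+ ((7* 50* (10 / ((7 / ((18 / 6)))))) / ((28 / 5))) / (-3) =-7083779011652483257 / 92000661614400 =-76997.04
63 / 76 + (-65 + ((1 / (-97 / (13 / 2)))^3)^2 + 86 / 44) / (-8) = 776329907585024919 / 89134668303442432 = 8.71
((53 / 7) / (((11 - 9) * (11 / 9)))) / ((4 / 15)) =7155 / 616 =11.62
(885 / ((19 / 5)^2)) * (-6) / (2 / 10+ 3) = -331875 / 2888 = -114.92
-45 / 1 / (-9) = 5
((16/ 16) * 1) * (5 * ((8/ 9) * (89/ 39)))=3560/ 351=10.14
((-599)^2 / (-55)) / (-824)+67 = 3395241 / 45320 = 74.92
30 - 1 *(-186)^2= -34566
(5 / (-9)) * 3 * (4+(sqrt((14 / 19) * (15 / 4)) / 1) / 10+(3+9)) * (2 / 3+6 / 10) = -304 / 9- sqrt(3990) / 180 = -34.13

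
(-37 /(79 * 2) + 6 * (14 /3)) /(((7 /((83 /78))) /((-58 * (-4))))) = 21119018 /21567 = 979.23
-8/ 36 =-2/ 9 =-0.22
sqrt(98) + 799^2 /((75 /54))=7* sqrt(2) + 11491218 /25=459658.62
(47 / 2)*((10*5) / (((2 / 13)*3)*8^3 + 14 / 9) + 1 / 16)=570721 / 89056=6.41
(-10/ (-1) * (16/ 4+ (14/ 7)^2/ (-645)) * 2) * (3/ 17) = 10304/ 731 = 14.10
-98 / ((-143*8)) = 49 / 572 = 0.09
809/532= 1.52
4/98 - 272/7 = -1902/49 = -38.82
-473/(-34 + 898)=-473/864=-0.55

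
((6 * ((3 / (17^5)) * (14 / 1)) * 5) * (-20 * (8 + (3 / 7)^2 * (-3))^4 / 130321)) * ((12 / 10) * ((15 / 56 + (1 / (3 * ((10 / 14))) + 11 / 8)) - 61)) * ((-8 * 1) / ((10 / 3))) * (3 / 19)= -227578278097656000 / 20267348334471824243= -0.01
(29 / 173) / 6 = 29 / 1038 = 0.03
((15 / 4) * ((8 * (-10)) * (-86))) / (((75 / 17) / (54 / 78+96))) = 7350936 / 13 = 565456.62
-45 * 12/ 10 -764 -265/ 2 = -1901/ 2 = -950.50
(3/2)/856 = 3/1712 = 0.00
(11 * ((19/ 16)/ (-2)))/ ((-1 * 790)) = 209/ 25280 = 0.01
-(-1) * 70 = 70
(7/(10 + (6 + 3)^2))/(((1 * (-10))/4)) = -0.03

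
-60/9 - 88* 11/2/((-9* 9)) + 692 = 55996/81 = 691.31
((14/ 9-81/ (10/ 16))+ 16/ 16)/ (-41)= 5717/ 1845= 3.10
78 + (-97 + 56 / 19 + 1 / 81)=-24686 / 1539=-16.04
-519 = -519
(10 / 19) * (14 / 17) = 140 / 323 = 0.43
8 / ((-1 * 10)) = -0.80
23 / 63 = 0.37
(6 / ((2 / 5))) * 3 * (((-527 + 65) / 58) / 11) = -945 / 29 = -32.59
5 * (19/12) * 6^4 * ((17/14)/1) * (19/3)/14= 276165/49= 5636.02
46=46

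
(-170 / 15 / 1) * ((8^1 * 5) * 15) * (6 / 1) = -40800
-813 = -813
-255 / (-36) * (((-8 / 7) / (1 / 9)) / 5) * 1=-102 / 7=-14.57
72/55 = 1.31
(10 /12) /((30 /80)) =20 /9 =2.22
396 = 396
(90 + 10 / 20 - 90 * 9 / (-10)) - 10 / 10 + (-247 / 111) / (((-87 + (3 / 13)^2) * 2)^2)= 16345087017905 / 95865654384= 170.50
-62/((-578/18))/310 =9/1445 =0.01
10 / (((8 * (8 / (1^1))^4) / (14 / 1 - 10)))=5 / 4096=0.00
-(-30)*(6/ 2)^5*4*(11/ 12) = 26730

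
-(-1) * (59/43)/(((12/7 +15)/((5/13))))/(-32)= -0.00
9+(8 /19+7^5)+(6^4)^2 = 32232216 /19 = 1696432.42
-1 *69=-69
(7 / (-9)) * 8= -56 / 9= -6.22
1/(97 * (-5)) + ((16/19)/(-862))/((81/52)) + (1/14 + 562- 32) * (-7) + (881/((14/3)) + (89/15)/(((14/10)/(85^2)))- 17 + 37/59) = 3598245502236178/132864109245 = 27082.15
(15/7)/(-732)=-5/1708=-0.00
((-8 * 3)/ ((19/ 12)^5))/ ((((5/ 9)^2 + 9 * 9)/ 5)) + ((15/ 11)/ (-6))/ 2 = -93979204915/ 358766936308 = -0.26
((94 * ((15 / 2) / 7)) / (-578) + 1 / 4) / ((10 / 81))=49653 / 80920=0.61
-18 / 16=-9 / 8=-1.12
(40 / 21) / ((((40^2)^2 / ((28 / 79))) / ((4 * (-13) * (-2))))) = 13 / 474000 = 0.00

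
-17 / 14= -1.21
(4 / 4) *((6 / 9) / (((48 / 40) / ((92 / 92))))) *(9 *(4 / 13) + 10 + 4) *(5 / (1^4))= 5450 / 117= 46.58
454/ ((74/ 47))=10669/ 37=288.35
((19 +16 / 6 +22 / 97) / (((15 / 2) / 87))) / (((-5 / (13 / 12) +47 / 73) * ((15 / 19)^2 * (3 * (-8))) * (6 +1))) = 63296401051 / 103645615500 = 0.61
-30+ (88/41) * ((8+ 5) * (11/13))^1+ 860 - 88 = 31390/41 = 765.61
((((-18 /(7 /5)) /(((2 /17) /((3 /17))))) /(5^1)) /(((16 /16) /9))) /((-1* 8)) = 243 /56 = 4.34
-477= -477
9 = 9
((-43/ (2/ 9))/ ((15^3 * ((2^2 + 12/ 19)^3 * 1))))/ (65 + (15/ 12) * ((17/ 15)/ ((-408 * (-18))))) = -7963299/ 896990182000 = -0.00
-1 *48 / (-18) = 8 / 3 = 2.67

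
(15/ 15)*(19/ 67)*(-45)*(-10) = 8550/ 67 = 127.61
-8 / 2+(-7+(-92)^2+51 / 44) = 371983 / 44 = 8454.16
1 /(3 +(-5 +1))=-1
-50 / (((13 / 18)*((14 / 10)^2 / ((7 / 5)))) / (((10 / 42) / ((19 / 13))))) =-7500 / 931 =-8.06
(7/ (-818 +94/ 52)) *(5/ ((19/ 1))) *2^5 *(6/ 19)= -0.02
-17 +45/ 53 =-856/ 53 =-16.15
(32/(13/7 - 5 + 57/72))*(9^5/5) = -317447424/1975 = -160732.87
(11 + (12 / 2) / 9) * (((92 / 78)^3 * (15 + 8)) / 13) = 78355480 / 2313441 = 33.87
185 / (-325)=-37 / 65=-0.57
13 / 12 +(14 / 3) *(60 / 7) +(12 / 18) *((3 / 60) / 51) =125717 / 3060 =41.08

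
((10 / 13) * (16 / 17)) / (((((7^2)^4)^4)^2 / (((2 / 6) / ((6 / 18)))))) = 160 / 269567067767519689730624823626416772386990980003003686621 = 0.00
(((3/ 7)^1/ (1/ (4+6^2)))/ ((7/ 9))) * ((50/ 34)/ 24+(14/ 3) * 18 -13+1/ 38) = 24798195/ 15827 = 1566.83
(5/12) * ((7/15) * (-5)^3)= -875/36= -24.31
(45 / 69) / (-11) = -15 / 253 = -0.06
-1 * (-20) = 20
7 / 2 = 3.50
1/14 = 0.07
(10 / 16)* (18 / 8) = 45 / 32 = 1.41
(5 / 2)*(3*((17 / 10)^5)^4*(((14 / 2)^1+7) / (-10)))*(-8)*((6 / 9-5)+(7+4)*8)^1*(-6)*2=-21422563744439354765578838871 / 6250000000000000000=-3427610199.11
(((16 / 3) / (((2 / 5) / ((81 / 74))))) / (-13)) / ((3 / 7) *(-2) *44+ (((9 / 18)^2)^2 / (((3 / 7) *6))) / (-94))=102332160 / 3437734417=0.03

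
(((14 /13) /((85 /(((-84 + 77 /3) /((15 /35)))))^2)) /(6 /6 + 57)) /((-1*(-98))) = 8575 /17650386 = 0.00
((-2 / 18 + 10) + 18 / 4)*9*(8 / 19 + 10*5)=6529.53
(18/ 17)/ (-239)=-18/ 4063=-0.00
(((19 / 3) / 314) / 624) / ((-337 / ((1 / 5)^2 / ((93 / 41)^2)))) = -31939 / 42832290477600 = -0.00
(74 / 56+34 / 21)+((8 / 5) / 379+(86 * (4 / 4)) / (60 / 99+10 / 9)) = 53.03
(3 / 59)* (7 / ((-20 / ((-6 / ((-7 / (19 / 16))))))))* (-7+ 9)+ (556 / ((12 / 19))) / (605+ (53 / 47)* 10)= 114204079 / 82028880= 1.39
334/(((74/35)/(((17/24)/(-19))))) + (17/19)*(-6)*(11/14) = -1193723/118104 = -10.11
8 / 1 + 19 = 27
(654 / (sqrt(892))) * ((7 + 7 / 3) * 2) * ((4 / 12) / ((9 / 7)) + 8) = 6104 * sqrt(223) / 27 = 3376.01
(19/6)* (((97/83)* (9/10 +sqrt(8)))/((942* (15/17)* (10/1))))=31331/78186000 +31331* sqrt(2)/35183700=0.00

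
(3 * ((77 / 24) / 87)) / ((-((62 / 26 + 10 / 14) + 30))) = -7007 / 2096352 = -0.00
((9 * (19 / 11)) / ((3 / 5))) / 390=0.07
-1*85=-85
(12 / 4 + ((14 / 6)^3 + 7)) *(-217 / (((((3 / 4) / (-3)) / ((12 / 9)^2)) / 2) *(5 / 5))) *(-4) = -68106752 / 243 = -280274.70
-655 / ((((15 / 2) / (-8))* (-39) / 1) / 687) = -12307.28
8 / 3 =2.67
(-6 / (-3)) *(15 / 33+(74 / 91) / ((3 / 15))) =9050 / 1001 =9.04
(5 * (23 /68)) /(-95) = -23 /1292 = -0.02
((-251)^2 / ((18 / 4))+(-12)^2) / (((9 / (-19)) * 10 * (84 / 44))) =-13302641 / 8505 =-1564.10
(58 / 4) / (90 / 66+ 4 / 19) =6061 / 658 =9.21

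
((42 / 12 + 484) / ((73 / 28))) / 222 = 2275 / 2701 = 0.84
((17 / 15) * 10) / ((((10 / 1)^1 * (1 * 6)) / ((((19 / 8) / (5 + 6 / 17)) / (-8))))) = -5491 / 524160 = -0.01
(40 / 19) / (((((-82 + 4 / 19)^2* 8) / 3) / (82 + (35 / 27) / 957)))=201289135 / 20799671508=0.01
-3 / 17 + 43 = 42.82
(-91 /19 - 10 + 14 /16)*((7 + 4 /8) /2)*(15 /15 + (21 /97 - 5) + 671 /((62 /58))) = -29760365925 /914128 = -32556.02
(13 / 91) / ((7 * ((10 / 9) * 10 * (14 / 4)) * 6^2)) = 1 / 68600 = 0.00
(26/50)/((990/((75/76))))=13/25080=0.00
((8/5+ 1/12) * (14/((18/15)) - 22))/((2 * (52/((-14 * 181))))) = 3966977/9360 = 423.82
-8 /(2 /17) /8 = -8.50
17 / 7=2.43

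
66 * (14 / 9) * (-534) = -54824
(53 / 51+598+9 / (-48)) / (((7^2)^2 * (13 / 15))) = 349045 / 1212848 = 0.29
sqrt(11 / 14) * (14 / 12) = sqrt(154) / 12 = 1.03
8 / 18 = 4 / 9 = 0.44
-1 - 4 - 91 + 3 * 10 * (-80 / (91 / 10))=-32736 / 91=-359.74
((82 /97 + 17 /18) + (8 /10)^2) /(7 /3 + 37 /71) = 7530331 /8846400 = 0.85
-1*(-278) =278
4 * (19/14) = 38/7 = 5.43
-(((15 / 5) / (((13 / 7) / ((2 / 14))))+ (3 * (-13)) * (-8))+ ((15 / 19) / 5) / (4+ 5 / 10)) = -231389 / 741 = -312.27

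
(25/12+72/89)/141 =3089/150588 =0.02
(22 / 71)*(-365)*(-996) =7997880 / 71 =112646.20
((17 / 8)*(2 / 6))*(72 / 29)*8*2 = 816 / 29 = 28.14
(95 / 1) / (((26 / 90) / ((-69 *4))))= -1179900 / 13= -90761.54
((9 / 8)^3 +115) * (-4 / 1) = -465.70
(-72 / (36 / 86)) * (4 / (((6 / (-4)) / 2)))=2752 / 3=917.33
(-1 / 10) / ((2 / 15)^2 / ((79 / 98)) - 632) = 3555 / 22466816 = 0.00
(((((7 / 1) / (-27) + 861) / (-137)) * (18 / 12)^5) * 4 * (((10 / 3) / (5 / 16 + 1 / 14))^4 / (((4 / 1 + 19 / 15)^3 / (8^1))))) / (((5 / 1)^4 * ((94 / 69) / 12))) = -9083637737717760000 / 10853592734752921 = -836.92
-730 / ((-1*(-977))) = -730 / 977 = -0.75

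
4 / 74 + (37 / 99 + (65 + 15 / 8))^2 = 104960417005 / 23208768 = 4522.45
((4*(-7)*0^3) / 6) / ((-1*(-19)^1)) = 0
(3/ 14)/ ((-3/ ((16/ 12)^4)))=-128/ 567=-0.23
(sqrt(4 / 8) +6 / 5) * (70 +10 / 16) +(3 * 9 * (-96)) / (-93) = 565 * sqrt(2) / 16 +13965 / 124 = 162.56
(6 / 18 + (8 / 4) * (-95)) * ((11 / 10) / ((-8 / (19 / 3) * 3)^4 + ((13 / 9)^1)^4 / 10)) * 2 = -3567780553986 / 1766915790241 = -2.02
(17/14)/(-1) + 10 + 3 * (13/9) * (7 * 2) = 2917/42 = 69.45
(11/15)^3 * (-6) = -2662/1125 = -2.37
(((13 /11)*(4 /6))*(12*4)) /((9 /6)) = 832 /33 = 25.21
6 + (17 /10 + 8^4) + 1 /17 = 697639 /170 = 4103.76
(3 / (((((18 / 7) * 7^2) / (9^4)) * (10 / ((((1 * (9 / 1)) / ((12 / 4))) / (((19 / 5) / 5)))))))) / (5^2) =6561 / 2660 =2.47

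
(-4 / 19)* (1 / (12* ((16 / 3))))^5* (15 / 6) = -5 / 10200547328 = -0.00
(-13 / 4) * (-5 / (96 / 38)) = 1235 / 192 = 6.43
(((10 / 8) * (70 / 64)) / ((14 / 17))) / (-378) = -0.00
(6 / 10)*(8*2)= 48 / 5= 9.60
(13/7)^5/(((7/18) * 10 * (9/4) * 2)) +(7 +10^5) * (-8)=-470628199134/588245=-800054.74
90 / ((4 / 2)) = 45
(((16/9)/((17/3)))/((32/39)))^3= 2197/39304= 0.06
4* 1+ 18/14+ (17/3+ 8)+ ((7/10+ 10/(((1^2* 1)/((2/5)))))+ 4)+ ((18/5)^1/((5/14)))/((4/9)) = 52849/1050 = 50.33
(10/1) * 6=60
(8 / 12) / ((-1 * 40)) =-1 / 60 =-0.02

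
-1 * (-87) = 87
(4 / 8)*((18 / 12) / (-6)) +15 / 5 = 23 / 8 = 2.88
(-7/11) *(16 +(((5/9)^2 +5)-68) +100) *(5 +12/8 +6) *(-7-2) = 377825/99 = 3816.41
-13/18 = -0.72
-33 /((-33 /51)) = 51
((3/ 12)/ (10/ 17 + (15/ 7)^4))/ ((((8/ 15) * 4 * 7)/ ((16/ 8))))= 0.00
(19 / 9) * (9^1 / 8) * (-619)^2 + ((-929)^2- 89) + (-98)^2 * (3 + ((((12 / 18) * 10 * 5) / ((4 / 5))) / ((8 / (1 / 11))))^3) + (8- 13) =1802785.84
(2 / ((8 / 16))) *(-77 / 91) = -44 / 13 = -3.38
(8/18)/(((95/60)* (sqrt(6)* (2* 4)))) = sqrt(6)/171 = 0.01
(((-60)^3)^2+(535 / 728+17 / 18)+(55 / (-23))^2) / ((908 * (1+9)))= 161710069273640387 / 31471352640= 5138325.99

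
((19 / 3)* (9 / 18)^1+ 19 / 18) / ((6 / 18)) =38 / 3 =12.67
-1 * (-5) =5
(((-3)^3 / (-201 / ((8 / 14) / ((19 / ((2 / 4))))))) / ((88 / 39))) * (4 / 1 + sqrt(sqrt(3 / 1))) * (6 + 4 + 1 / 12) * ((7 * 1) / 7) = 1287 * 3^(1 / 4) / 142576 + 1287 / 35644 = 0.05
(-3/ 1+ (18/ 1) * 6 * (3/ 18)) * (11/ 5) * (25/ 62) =825/ 62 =13.31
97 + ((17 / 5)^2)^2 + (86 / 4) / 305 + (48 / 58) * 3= 515634423 / 2211250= 233.19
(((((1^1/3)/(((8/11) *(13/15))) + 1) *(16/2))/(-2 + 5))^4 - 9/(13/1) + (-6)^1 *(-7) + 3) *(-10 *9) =-824035770/28561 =-28851.78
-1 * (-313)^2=-97969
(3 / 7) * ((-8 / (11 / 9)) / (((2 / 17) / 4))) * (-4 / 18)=1632 / 77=21.19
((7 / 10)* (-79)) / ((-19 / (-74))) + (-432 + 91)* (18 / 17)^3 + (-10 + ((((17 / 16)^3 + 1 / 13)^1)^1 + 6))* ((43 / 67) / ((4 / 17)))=-4180102740159007 / 6660525015040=-627.59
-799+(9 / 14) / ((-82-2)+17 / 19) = -17662865 / 22106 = -799.01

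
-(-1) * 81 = 81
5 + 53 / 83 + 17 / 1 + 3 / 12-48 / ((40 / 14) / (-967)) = 16268.49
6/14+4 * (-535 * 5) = -74897/7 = -10699.57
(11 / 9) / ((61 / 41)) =451 / 549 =0.82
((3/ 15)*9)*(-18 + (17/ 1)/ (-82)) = -13437/ 410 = -32.77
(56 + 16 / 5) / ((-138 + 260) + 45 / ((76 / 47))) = 0.40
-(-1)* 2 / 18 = 1 / 9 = 0.11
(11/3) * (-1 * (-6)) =22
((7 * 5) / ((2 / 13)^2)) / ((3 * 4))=5915 / 48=123.23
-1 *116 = -116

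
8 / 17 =0.47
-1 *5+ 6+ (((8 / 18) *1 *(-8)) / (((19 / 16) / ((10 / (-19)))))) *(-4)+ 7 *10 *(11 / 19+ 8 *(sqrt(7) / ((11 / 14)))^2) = 2510118799 / 393129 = 6384.97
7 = 7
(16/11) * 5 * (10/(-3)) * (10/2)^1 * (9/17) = -12000/187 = -64.17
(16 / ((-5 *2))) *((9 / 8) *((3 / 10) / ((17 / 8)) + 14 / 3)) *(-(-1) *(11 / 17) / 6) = -6743 / 7225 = -0.93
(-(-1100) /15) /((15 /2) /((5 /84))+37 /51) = 0.58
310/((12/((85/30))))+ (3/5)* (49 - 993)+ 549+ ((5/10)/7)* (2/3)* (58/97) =6822677/122220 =55.82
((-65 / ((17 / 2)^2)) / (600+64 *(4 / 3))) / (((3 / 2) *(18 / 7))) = -455 / 1336914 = -0.00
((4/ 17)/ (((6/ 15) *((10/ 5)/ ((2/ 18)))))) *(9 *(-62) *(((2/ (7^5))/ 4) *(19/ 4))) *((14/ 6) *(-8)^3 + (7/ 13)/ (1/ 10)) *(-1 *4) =-12.26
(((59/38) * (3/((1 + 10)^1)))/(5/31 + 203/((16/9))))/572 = 10974/1695100979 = 0.00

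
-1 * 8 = -8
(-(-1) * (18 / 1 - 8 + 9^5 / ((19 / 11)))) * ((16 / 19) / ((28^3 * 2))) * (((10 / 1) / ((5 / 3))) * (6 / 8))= 2.95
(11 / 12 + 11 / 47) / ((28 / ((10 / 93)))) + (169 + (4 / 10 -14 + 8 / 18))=190740307 / 1223880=155.85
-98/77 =-14/11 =-1.27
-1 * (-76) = 76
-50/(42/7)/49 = -25/147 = -0.17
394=394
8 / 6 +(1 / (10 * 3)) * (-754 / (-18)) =737 / 270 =2.73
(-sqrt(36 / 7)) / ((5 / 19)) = -114 * sqrt(7) / 35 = -8.62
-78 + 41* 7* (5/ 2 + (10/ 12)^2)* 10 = 163621/ 18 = 9090.06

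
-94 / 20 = -47 / 10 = -4.70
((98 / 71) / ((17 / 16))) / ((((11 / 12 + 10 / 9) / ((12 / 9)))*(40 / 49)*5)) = 460992 / 2202775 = 0.21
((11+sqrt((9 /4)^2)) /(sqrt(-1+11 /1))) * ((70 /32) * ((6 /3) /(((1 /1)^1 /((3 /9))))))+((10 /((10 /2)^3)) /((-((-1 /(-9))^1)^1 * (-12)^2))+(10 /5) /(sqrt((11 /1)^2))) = 389 /2200+371 * sqrt(10) /192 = 6.29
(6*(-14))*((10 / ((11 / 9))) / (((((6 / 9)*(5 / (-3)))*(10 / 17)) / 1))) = 57834 / 55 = 1051.53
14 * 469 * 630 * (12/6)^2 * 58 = 959686560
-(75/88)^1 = -75/88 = -0.85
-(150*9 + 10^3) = -2350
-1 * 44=-44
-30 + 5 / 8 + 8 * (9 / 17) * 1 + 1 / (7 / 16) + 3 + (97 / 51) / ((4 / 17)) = -33617 / 2856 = -11.77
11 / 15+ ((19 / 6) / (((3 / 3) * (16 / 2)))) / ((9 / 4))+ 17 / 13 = 2.22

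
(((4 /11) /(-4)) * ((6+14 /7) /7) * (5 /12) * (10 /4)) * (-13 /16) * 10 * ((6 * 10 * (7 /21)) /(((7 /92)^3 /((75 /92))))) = 859625000 /26411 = 32547.99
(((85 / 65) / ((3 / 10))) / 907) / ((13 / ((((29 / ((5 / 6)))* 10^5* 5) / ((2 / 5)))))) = 2465000000 / 153283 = 16081.37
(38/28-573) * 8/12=-8003/21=-381.10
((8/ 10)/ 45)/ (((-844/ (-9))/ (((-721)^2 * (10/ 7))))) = 140.78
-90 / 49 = -1.84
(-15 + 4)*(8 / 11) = -8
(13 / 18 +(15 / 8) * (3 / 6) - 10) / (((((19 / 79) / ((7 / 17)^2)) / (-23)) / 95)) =534643165 / 41616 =12847.06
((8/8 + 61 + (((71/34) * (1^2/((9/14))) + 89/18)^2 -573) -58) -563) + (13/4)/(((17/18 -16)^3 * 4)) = -1984497787471619/1863591519996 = -1064.88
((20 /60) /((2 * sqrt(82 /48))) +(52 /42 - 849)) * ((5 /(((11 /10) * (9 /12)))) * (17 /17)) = -3560600 /693 +200 * sqrt(246) /4059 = -5137.18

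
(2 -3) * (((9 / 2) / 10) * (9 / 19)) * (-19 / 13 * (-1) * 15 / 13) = -243 / 676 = -0.36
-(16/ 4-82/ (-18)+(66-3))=-644/ 9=-71.56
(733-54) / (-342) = -679 / 342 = -1.99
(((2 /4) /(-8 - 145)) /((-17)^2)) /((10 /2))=-1 /442170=-0.00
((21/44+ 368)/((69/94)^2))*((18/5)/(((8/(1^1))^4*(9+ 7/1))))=35814517/953384960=0.04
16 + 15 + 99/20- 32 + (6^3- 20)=3999/20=199.95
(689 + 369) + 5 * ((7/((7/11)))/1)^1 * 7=1443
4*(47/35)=188/35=5.37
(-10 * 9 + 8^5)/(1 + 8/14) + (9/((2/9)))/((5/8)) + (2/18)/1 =10325701/495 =20860.00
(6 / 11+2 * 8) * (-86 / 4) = -3913 / 11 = -355.73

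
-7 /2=-3.50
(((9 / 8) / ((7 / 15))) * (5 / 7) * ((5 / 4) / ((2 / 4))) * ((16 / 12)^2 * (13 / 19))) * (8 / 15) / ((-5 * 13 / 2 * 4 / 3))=-60 / 931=-0.06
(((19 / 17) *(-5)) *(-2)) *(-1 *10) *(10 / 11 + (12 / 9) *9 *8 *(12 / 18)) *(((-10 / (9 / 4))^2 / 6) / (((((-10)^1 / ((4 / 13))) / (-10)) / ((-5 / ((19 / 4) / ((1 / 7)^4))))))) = 3.22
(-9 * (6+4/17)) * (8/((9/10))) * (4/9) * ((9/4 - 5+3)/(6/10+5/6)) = -38.67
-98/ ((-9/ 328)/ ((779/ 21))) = 3577168/ 27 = 132487.70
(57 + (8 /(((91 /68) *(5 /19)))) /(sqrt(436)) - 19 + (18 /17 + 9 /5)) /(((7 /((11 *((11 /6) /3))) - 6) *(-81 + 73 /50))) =156332 *sqrt(109) /591717945 + 420233 /4056540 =0.11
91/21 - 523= -518.67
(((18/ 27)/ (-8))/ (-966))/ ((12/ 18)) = 1/ 7728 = 0.00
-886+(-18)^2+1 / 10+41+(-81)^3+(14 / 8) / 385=-117031617 / 220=-531961.90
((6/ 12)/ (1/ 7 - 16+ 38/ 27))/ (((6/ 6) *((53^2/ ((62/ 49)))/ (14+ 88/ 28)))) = -0.00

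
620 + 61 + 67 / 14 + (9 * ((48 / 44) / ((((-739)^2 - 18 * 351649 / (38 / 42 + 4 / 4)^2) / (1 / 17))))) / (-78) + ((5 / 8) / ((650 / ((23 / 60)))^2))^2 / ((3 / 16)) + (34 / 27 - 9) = 944985117724073992635357044723389 / 1393690912233838938720000000000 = 678.04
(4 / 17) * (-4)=-16 / 17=-0.94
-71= -71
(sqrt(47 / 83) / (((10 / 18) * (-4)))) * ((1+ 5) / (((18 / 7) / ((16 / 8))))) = -1.58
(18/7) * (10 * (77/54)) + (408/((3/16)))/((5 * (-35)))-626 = -315928/525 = -601.77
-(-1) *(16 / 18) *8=64 / 9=7.11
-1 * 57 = -57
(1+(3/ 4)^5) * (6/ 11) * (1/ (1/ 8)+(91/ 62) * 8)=13.32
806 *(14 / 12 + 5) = 14911 / 3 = 4970.33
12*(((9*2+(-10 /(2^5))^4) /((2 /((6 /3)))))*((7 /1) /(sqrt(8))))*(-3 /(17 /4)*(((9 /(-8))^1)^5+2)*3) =-1447065449739*sqrt(2) /9126805504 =-224.23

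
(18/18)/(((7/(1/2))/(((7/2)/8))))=1/32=0.03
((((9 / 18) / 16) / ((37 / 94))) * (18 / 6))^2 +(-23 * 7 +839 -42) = 222914985 / 350464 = 636.06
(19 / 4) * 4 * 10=190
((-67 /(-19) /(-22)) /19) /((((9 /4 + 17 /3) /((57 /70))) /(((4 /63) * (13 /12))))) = -871 /14593425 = -0.00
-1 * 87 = -87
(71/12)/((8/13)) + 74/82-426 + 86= -1296845/3936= -329.48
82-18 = 64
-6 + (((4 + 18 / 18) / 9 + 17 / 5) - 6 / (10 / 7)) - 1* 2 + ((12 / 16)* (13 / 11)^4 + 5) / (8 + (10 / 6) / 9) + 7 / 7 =-6.45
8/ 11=0.73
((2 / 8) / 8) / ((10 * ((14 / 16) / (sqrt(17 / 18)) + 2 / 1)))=17 / 8675-21 * sqrt(34) / 138800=0.00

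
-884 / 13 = -68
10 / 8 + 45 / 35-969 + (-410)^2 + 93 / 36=7019717 / 42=167136.12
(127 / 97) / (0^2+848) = 127 / 82256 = 0.00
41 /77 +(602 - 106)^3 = 9395843113 /77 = 122023936.53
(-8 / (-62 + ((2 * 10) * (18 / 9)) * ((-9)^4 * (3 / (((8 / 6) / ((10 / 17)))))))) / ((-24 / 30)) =85 / 2951923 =0.00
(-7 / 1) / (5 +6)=-7 / 11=-0.64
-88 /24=-11 /3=-3.67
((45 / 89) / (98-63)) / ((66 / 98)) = 21 / 979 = 0.02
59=59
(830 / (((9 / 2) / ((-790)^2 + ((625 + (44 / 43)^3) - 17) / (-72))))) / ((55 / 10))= 1482635026198400 / 70840737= 20929130.45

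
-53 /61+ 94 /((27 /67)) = 382747 /1647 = 232.39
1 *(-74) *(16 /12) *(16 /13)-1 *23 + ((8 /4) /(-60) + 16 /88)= -206331 /1430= -144.29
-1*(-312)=312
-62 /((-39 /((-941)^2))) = 54899822 /39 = 1407687.74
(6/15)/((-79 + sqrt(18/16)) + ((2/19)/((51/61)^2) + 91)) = 0.03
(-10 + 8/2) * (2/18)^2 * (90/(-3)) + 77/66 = 61/18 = 3.39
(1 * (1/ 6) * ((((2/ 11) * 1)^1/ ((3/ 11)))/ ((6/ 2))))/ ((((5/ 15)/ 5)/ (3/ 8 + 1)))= 55/ 72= 0.76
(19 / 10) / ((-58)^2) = 19 / 33640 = 0.00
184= 184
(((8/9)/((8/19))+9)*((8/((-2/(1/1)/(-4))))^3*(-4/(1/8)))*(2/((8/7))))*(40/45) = -183500800/81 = -2265441.98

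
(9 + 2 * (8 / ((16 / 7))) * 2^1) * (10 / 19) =230 / 19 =12.11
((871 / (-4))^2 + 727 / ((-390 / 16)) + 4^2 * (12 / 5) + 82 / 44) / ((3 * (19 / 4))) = 1627643177 / 489060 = 3328.11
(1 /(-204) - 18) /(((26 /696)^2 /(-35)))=1297377060 /2873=451575.73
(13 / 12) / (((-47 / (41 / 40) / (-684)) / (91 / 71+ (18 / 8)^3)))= 204.79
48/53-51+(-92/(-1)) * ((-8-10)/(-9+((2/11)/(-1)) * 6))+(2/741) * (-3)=114.01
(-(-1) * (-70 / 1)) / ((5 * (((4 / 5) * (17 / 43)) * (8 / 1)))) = -1505 / 272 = -5.53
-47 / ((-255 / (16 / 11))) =752 / 2805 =0.27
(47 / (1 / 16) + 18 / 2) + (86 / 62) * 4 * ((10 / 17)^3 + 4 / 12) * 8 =358596037 / 456909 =784.83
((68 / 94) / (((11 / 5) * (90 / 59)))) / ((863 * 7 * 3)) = 0.00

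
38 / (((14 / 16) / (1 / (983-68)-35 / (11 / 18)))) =-175237456 / 70455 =-2487.23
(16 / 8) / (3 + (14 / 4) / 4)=16 / 31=0.52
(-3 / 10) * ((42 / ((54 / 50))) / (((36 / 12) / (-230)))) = 8050 / 9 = 894.44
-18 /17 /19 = -0.06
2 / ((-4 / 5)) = -5 / 2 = -2.50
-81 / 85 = -0.95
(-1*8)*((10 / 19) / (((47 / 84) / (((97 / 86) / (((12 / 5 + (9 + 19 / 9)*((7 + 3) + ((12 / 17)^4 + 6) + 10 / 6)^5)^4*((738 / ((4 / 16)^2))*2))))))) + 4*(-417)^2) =-12080414193057712248829703089318030906813973724603375107524657187821515936809635196715075127709199384805095989894620264952513429069471126969537185227566396769 / 2170999566005057868961971266389412014778385737760405390858834443569793236609846820976261323833502740746001851262963615551416260042567274191508215881728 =-5564448.00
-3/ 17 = -0.18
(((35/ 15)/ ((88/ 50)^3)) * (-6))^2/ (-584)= -11962890625/ 1059421822976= -0.01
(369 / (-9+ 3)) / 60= -41 / 40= -1.02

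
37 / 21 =1.76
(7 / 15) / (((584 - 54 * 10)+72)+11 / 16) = 112 / 28005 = 0.00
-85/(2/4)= -170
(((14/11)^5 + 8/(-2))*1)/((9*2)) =-5910/161051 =-0.04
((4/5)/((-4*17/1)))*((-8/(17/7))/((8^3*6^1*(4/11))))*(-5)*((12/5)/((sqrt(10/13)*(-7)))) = 11*sqrt(130)/1849600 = 0.00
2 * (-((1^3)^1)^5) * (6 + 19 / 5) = -98 / 5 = -19.60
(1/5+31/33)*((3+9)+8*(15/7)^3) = 1949936/18865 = 103.36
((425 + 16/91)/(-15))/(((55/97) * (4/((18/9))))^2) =-121347873/5505500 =-22.04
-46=-46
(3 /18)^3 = 1 /216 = 0.00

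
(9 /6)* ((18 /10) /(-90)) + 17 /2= 847 /100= 8.47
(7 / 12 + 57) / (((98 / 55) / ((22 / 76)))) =418055 / 44688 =9.35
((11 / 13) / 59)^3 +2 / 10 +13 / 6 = 32036494003 / 13536529890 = 2.37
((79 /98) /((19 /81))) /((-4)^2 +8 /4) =711 /3724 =0.19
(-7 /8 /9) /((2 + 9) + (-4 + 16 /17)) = -119 /9720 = -0.01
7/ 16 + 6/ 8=19/ 16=1.19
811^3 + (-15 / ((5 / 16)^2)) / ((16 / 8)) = 2667058271 / 5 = 533411654.20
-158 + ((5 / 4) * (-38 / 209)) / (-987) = -3430807 / 21714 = -158.00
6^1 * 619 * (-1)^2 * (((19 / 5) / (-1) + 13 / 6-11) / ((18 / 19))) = -4457419 / 90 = -49526.88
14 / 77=2 / 11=0.18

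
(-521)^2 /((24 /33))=2985851 /8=373231.38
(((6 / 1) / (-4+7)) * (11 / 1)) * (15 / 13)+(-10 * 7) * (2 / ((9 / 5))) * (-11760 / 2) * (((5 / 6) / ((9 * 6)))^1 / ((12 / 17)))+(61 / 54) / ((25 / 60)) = 10026.38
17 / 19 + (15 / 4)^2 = 4547 / 304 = 14.96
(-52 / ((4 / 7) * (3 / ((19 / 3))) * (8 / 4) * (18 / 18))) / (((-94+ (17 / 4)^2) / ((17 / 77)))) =33592 / 120285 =0.28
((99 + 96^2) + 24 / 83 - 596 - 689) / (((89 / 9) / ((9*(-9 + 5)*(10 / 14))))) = -1079752680 / 51709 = -20881.33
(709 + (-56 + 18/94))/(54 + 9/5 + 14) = 153500/16403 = 9.36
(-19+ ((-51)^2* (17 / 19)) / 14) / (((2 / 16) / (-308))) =-6892688 / 19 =-362773.05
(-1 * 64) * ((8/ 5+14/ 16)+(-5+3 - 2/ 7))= -12.11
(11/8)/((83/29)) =319/664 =0.48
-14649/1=-14649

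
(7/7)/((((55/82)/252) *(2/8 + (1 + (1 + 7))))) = 82656/2035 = 40.62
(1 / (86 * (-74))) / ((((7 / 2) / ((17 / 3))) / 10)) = -0.00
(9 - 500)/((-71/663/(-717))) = -3287424.80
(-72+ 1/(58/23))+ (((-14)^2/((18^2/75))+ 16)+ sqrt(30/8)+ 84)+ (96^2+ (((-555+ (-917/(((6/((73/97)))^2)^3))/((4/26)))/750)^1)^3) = sqrt(15)/2+ 53366825483136910956458243835851396369476078234510329598643164259/5744940019524560039799242924452521426911742392500224000000000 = 9291.30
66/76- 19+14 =-157/38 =-4.13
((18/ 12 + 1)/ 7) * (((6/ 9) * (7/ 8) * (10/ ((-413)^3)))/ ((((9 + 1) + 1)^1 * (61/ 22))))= -25/ 25782868902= -0.00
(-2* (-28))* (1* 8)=448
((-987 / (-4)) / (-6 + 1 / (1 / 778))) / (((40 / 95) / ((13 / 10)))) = 243789 / 247040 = 0.99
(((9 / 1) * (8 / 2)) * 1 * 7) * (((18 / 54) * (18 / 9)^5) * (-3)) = -8064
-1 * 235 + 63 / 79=-18502 / 79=-234.20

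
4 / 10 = 2 / 5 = 0.40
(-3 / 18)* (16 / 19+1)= -35 / 114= -0.31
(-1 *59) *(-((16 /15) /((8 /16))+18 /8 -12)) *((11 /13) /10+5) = -17822543 /7800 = -2284.94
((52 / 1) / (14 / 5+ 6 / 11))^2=511225 / 2116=241.60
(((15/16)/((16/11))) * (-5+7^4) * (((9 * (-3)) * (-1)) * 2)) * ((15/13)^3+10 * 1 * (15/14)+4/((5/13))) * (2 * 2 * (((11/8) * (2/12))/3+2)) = 593888900121/37856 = 15688104.93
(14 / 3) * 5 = 70 / 3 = 23.33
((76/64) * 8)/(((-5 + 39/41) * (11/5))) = -3895/3652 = -1.07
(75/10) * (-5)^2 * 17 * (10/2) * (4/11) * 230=14662500/11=1332954.55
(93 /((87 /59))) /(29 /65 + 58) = 118885 /110171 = 1.08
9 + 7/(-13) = 110/13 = 8.46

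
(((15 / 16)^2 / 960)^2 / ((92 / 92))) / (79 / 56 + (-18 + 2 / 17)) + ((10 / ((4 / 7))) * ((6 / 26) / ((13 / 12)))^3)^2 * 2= 233842315723718242228275 / 4086228225807259516534784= 0.06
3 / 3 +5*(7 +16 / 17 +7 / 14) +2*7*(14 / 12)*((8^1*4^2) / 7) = 34871 / 102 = 341.87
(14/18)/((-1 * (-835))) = 7/7515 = 0.00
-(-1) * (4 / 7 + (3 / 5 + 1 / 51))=2126 / 1785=1.19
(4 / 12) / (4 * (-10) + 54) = 1 / 42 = 0.02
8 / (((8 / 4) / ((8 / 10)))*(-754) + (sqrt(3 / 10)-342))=-178160 / 49595287-8*sqrt(30) / 49595287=-0.00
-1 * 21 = -21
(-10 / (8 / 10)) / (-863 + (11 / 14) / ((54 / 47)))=9450 / 651911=0.01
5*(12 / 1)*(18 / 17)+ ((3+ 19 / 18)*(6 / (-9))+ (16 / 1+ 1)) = 35722 / 459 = 77.83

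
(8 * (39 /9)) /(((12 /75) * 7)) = 650 /21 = 30.95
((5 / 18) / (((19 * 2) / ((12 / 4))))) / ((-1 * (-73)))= 0.00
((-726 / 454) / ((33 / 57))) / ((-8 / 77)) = 26.59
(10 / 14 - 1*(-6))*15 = 100.71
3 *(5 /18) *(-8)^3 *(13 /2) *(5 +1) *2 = -33280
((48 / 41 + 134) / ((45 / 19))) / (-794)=-0.07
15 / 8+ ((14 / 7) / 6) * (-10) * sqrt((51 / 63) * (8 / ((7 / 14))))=15 / 8 - 40 * sqrt(357) / 63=-10.12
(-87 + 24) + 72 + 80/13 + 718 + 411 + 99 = 16161/13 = 1243.15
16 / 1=16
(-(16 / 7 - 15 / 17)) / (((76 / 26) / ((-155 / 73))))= 336505 / 330106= 1.02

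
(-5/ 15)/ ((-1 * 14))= 1/ 42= 0.02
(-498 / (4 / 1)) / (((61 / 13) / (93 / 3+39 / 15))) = -271908 / 305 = -891.50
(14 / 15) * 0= 0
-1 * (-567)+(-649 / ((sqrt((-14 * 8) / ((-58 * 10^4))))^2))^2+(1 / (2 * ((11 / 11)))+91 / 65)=5534844390903761 / 490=11295600797762.78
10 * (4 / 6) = 20 / 3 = 6.67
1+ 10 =11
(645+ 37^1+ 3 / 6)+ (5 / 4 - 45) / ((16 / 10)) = 20965 / 32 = 655.16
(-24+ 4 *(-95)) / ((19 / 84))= -33936 / 19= -1786.11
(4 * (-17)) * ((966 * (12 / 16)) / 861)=-57.22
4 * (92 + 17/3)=1172/3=390.67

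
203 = 203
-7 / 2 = -3.50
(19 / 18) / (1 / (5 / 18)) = 95 / 324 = 0.29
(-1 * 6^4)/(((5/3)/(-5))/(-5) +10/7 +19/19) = -68040/131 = -519.39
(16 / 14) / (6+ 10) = 1 / 14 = 0.07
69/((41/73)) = 5037/41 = 122.85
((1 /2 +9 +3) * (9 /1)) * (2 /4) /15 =15 /4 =3.75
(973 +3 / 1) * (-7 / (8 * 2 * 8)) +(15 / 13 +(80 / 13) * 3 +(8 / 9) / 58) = -33.74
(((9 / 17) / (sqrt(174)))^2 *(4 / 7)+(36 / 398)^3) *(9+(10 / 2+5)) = 14586267510 / 462331101533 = 0.03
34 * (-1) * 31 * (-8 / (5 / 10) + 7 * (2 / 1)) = 2108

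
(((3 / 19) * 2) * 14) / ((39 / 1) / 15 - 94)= -420 / 8683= -0.05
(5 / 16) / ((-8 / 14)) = -35 / 64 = -0.55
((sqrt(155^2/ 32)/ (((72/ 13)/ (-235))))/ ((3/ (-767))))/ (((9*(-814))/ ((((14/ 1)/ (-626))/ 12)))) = 2542355725*sqrt(2)/ 47548435968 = 0.08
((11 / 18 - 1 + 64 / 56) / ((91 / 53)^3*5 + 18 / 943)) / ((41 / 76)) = 12361257310 / 224013324213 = 0.06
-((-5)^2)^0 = -1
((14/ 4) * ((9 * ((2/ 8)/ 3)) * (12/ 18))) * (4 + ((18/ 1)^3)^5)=11806621078835552263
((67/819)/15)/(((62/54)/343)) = 3283/2015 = 1.63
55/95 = 11/19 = 0.58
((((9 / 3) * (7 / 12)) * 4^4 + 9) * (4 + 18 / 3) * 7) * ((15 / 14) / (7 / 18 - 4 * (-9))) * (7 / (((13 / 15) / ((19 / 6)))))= 41027175 / 1703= 24091.12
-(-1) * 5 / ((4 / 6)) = 15 / 2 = 7.50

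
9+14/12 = 61/6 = 10.17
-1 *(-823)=823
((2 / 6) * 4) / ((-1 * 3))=-4 / 9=-0.44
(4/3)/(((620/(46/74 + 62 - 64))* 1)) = -17/5735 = -0.00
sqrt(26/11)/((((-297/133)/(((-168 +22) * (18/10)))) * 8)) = 9709 * sqrt(286)/7260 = 22.62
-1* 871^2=-758641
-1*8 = -8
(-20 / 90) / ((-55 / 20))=8 / 99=0.08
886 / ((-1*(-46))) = 443 / 23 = 19.26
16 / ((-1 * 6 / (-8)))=64 / 3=21.33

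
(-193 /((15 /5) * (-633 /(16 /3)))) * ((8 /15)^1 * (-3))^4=12648448 /3560625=3.55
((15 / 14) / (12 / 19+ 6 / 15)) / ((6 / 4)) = 0.69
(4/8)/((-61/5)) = -5/122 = -0.04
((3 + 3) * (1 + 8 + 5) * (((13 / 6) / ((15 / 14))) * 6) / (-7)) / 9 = -728 / 45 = -16.18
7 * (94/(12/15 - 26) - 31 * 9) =-17812/9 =-1979.11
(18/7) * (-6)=-108/7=-15.43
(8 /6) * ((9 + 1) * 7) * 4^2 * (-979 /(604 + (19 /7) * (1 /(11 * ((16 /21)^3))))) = -197612011520 /81716883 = -2418.25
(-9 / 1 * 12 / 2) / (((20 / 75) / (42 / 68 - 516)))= 7096815 / 68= 104364.93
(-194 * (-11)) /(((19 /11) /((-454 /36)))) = -2664299 /171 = -15580.70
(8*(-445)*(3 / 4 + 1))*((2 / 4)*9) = -28035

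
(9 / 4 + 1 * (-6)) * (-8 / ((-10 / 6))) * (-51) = 918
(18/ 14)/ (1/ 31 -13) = -0.10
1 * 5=5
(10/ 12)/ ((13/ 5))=25/ 78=0.32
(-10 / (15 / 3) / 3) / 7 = -2 / 21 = -0.10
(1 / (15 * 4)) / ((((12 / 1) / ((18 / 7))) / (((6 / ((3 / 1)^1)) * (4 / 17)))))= 1 / 595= 0.00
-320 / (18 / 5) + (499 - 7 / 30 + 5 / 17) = 627563 / 1530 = 410.17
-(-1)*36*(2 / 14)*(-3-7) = -51.43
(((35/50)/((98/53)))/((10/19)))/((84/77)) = 11077/16800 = 0.66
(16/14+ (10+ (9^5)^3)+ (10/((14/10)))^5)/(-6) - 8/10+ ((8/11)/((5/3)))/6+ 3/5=-34315188685542.39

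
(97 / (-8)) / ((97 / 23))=-23 / 8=-2.88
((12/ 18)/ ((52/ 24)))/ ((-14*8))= -1/ 364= -0.00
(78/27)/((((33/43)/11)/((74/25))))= 82732/675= 122.57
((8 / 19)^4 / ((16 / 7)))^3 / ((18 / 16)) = 0.00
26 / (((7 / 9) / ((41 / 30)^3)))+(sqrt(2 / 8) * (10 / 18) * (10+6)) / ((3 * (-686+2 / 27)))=414824999 / 4861500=85.33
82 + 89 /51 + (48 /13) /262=7274737 /86853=83.76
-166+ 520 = 354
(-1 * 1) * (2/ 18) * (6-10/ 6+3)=-22/ 27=-0.81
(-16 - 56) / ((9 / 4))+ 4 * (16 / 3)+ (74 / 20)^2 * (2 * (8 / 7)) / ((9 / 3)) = -124 / 525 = -0.24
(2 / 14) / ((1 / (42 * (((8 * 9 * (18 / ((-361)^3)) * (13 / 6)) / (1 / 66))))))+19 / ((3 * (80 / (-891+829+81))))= 1.48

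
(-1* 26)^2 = 676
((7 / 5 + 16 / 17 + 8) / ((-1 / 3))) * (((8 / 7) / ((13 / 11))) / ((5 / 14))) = -464112 / 5525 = -84.00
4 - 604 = -600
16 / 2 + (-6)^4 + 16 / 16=1305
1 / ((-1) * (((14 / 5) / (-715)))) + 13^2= 5941 / 14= 424.36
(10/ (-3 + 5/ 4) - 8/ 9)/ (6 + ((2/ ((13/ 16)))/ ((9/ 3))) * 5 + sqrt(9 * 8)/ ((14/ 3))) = -7457632/ 11040243 + 316368 * sqrt(2)/ 3680081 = -0.55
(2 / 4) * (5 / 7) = 5 / 14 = 0.36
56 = 56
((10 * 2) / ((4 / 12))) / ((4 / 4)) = 60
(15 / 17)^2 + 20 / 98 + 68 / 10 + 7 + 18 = 2321174 / 70805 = 32.78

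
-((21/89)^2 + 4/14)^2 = -358307041/3074369809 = -0.12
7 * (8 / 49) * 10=80 / 7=11.43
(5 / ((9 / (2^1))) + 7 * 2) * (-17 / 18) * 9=-1156 / 9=-128.44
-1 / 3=-0.33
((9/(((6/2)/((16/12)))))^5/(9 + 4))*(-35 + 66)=31744/13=2441.85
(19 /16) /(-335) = -19 /5360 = -0.00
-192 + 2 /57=-10942 /57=-191.96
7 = 7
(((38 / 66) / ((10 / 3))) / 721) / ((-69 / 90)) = -57 / 182413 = -0.00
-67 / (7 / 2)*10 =-1340 / 7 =-191.43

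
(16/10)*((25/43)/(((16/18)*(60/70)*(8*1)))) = 105/688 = 0.15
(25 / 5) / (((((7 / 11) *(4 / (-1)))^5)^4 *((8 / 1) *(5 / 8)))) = 672749994932560009201 / 87732524600823436081182539776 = 0.00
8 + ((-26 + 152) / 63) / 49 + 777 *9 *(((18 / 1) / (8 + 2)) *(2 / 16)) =3099673 / 1960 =1581.47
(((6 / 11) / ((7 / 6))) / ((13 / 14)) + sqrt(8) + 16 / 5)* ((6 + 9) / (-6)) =-1324 / 143-5* sqrt(2) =-16.33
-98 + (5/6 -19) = -697/6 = -116.17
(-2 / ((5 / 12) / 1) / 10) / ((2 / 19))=-114 / 25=-4.56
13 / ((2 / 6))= 39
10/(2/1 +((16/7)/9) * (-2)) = 315/47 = 6.70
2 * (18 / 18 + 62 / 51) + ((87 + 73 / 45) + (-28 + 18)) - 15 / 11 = 687421 / 8415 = 81.69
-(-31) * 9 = 279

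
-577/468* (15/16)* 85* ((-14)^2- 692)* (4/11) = 7601975/429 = 17720.22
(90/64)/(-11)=-45/352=-0.13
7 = 7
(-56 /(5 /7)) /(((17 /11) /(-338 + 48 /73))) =106187312 /6205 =17113.18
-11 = -11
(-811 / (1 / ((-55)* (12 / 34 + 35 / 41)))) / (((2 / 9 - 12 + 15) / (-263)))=-4392856.55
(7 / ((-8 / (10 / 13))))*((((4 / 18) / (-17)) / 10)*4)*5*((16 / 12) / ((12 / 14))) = 0.03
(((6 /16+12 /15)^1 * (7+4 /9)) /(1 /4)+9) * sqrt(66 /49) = 3959 * sqrt(66) /630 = 51.05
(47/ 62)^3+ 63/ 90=1353263/ 1191640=1.14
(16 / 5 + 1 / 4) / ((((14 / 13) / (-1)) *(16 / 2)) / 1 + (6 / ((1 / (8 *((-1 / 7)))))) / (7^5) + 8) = -105531153 / 18836320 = -5.60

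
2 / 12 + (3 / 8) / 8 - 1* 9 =-1687 / 192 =-8.79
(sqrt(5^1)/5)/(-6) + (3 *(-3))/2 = -4.57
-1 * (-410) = 410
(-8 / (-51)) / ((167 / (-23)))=-184 / 8517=-0.02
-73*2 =-146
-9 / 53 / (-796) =9 / 42188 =0.00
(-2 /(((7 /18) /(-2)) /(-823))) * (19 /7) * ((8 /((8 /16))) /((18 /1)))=-1000768 /49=-20423.84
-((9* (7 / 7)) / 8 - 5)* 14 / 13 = 217 / 52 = 4.17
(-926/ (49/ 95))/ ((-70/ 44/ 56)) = 3096544/ 49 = 63194.78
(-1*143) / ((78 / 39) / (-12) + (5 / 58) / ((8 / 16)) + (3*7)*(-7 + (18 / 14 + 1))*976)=1914 / 1293275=0.00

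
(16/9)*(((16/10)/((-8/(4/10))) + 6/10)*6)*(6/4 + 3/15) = 3536/375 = 9.43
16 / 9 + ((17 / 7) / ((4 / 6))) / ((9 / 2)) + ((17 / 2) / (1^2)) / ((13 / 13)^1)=1397 / 126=11.09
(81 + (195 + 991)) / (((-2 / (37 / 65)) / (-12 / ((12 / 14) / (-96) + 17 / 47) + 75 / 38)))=35332842937 / 3057860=11554.76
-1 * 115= -115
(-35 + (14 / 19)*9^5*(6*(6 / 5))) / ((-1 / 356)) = -10593624076 / 95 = -111511832.38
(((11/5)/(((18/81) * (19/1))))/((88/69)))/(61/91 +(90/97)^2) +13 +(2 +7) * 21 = 403076196959/1992794480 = 202.27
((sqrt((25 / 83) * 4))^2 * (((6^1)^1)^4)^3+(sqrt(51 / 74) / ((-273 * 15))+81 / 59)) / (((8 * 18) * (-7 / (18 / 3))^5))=-693522852612642 / 82303879+3 * sqrt(3774) / 282945845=-8426368.98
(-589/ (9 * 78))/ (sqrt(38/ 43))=-31 * sqrt(1634)/ 1404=-0.89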